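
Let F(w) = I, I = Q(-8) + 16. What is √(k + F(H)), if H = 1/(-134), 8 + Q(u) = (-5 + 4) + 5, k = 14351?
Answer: √14363 ≈ 119.85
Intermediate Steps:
Q(u) = -4 (Q(u) = -8 + ((-5 + 4) + 5) = -8 + (-1 + 5) = -8 + 4 = -4)
H = -1/134 ≈ -0.0074627
I = 12 (I = -4 + 16 = 12)
F(w) = 12
√(k + F(H)) = √(14351 + 12) = √14363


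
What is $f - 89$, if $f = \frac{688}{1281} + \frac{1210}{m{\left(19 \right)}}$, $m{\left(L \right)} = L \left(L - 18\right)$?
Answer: $- \frac{603089}{24339} \approx -24.779$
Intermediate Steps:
$m{\left(L \right)} = L \left(-18 + L\right)$
$f = \frac{1563082}{24339}$ ($f = \frac{688}{1281} + \frac{1210}{19 \left(-18 + 19\right)} = 688 \cdot \frac{1}{1281} + \frac{1210}{19 \cdot 1} = \frac{688}{1281} + \frac{1210}{19} = \frac{1563082}{24339} \approx 64.221$)
$f - 89 = \frac{1563082}{24339} - 89 = - \frac{603089}{24339}$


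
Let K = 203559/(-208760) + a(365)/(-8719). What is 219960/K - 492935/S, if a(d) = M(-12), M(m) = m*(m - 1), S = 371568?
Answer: -49588083965878646645/223857022406736 ≈ -2.2152e+5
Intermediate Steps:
M(m) = m*(-1 + m)
a(d) = 156 (a(d) = -12*(-1 - 12) = -12*(-13) = 156)
K = -1807397481/1820178440 (K = 203559/(-208760) + 156/(-8719) = 203559*(-1/208760) + 156*(-1/8719) = -203559/208760 - 156/8719 = -1807397481/1820178440 ≈ -0.99298)
219960/K - 492935/S = 219960/(-1807397481/1820178440) - 492935/371568 = 219960*(-1820178440/1807397481) - 492935*1/371568 = -133455483220800/602465827 - 492935/371568 = -49588083965878646645/223857022406736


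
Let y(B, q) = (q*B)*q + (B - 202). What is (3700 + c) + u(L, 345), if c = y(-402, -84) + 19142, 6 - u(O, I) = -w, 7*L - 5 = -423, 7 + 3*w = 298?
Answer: -2814171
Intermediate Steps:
w = 97 (w = -7/3 + (⅓)*298 = -7/3 + 298/3 = 97)
y(B, q) = -202 + B + B*q² (y(B, q) = (B*q)*q + (-202 + B) = B*q² + (-202 + B) = -202 + B + B*q²)
L = -418/7 (L = 5/7 + (⅐)*(-423) = 5/7 - 423/7 = -418/7 ≈ -59.714)
u(O, I) = 103 (u(O, I) = 6 - (-1)*97 = 6 - 1*(-97) = 6 + 97 = 103)
c = -2817974 (c = (-202 - 402 - 402*(-84)²) + 19142 = (-202 - 402 - 402*7056) + 19142 = (-202 - 402 - 2836512) + 19142 = -2837116 + 19142 = -2817974)
(3700 + c) + u(L, 345) = (3700 - 2817974) + 103 = -2814274 + 103 = -2814171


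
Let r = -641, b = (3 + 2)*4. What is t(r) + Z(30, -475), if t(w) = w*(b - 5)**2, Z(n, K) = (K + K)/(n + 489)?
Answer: -74853725/519 ≈ -1.4423e+5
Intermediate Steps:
b = 20 (b = 5*4 = 20)
Z(n, K) = 2*K/(489 + n) (Z(n, K) = (2*K)/(489 + n) = 2*K/(489 + n))
t(w) = 225*w (t(w) = w*(20 - 5)**2 = w*15**2 = w*225 = 225*w)
t(r) + Z(30, -475) = 225*(-641) + 2*(-475)/(489 + 30) = -144225 + 2*(-475)/519 = -144225 + 2*(-475)*(1/519) = -144225 - 950/519 = -74853725/519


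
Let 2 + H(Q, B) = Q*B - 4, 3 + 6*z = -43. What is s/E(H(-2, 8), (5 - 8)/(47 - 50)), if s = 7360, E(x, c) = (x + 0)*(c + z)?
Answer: 552/11 ≈ 50.182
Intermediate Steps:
z = -23/3 (z = -½ + (⅙)*(-43) = -½ - 43/6 = -23/3 ≈ -7.6667)
H(Q, B) = -6 + B*Q (H(Q, B) = -2 + (Q*B - 4) = -2 + (B*Q - 4) = -2 + (-4 + B*Q) = -6 + B*Q)
E(x, c) = x*(-23/3 + c) (E(x, c) = (x + 0)*(c - 23/3) = x*(-23/3 + c))
s/E(H(-2, 8), (5 - 8)/(47 - 50)) = 7360/(((-6 + 8*(-2))*(-23 + 3*((5 - 8)/(47 - 50)))/3)) = 7360/(((-6 - 16)*(-23 + 3*(-3/(-3)))/3)) = 7360/(((⅓)*(-22)*(-23 + 3*(-3*(-⅓))))) = 7360/(((⅓)*(-22)*(-23 + 3*1))) = 7360/(((⅓)*(-22)*(-23 + 3))) = 7360/(((⅓)*(-22)*(-20))) = 7360/(440/3) = 7360*(3/440) = 552/11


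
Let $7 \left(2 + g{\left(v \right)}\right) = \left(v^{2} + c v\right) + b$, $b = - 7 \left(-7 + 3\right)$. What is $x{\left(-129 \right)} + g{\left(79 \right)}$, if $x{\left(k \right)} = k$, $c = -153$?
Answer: $- \frac{6735}{7} \approx -962.14$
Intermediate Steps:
$b = 28$ ($b = \left(-7\right) \left(-4\right) = 28$)
$g{\left(v \right)} = 2 - \frac{153 v}{7} + \frac{v^{2}}{7}$ ($g{\left(v \right)} = -2 + \frac{\left(v^{2} - 153 v\right) + 28}{7} = -2 + \frac{28 + v^{2} - 153 v}{7} = -2 + \left(4 - \frac{153 v}{7} + \frac{v^{2}}{7}\right) = 2 - \frac{153 v}{7} + \frac{v^{2}}{7}$)
$x{\left(-129 \right)} + g{\left(79 \right)} = -129 + \left(2 - \frac{12087}{7} + \frac{79^{2}}{7}\right) = -129 + \left(2 - \frac{12087}{7} + \frac{1}{7} \cdot 6241\right) = -129 + \left(2 - \frac{12087}{7} + \frac{6241}{7}\right) = -129 - \frac{5832}{7} = - \frac{6735}{7}$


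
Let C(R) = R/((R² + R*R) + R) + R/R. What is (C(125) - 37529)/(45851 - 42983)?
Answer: -9419527/719868 ≈ -13.085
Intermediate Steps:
C(R) = 1 + R/(R + 2*R²) (C(R) = R/((R² + R²) + R) + 1 = R/(2*R² + R) + 1 = R/(R + 2*R²) + 1 = 1 + R/(R + 2*R²))
(C(125) - 37529)/(45851 - 42983) = (2*(1 + 125)/(1 + 2*125) - 37529)/(45851 - 42983) = (2*126/(1 + 250) - 37529)/2868 = (2*126/251 - 37529)*(1/2868) = (2*(1/251)*126 - 37529)*(1/2868) = (252/251 - 37529)*(1/2868) = -9419527/251*1/2868 = -9419527/719868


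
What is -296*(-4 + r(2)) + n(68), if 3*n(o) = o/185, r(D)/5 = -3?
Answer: 3121388/555 ≈ 5624.1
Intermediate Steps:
r(D) = -15 (r(D) = 5*(-3) = -15)
n(o) = o/555 (n(o) = (o/185)/3 = o/555)
-296*(-4 + r(2)) + n(68) = -296*(-4 - 15) + (1/555)*68 = -296*(-19) + 68/555 = 5624 + 68/555 = 3121388/555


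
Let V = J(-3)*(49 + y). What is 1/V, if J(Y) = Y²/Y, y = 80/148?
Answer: -37/5499 ≈ -0.0067285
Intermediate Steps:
y = 20/37 (y = 80*(1/148) = 20/37 ≈ 0.54054)
J(Y) = Y
V = -5499/37 (V = -3*(49 + 20/37) = -3*1833/37 = -5499/37 ≈ -148.62)
1/V = 1/(-5499/37) = -37/5499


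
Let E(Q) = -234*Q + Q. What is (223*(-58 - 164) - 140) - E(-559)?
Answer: -179893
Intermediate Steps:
E(Q) = -233*Q
(223*(-58 - 164) - 140) - E(-559) = (223*(-58 - 164) - 140) - (-233)*(-559) = (223*(-222) - 140) - 1*130247 = (-49506 - 140) - 130247 = -49646 - 130247 = -179893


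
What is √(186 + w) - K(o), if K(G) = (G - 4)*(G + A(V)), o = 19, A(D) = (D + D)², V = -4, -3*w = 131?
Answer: -1245 + √1281/3 ≈ -1233.1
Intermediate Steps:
w = -131/3 (w = -⅓*131 = -131/3 ≈ -43.667)
A(D) = 4*D² (A(D) = (2*D)² = 4*D²)
K(G) = (-4 + G)*(64 + G) (K(G) = (G - 4)*(G + 4*(-4)²) = (-4 + G)*(G + 4*16) = (-4 + G)*(G + 64) = (-4 + G)*(64 + G))
√(186 + w) - K(o) = √(186 - 131/3) - (-256 + 19² + 60*19) = √(427/3) - (-256 + 361 + 1140) = √1281/3 - 1*1245 = √1281/3 - 1245 = -1245 + √1281/3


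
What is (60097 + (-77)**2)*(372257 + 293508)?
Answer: 43957799890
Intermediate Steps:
(60097 + (-77)**2)*(372257 + 293508) = (60097 + 5929)*665765 = 66026*665765 = 43957799890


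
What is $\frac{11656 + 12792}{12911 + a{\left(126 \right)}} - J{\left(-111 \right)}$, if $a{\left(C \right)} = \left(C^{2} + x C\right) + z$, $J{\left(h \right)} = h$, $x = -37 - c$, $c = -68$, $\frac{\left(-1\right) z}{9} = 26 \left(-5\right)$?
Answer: $\frac{3783241}{33863} \approx 111.72$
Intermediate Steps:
$z = 1170$ ($z = - 9 \cdot 26 \left(-5\right) = \left(-9\right) \left(-130\right) = 1170$)
$x = 31$ ($x = -37 - -68 = -37 + 68 = 31$)
$a{\left(C \right)} = 1170 + C^{2} + 31 C$ ($a{\left(C \right)} = \left(C^{2} + 31 C\right) + 1170 = 1170 + C^{2} + 31 C$)
$\frac{11656 + 12792}{12911 + a{\left(126 \right)}} - J{\left(-111 \right)} = \frac{11656 + 12792}{12911 + \left(1170 + 126^{2} + 31 \cdot 126\right)} - -111 = \frac{24448}{12911 + \left(1170 + 15876 + 3906\right)} + 111 = \frac{24448}{12911 + 20952} + 111 = \frac{24448}{33863} + 111 = \frac{3783241}{33863}$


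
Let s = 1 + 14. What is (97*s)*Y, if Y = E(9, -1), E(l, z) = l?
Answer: 13095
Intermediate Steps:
Y = 9
s = 15
(97*s)*Y = (97*15)*9 = 1455*9 = 13095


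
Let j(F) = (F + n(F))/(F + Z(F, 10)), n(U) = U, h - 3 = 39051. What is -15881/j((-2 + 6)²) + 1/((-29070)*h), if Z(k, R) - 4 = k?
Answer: -40566815563907/2270599560 ≈ -17866.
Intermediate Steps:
Z(k, R) = 4 + k
h = 39054 (h = 3 + 39051 = 39054)
j(F) = 2*F/(4 + 2*F) (j(F) = (F + F)/(F + (4 + F)) = (2*F)/(4 + 2*F) = 2*F/(4 + 2*F))
-15881/j((-2 + 6)²) + 1/((-29070)*h) = -15881*(2 + (-2 + 6)²)/(-2 + 6)² + 1/(-29070*39054) = -15881/(4²/(2 + 4²)) - 1/29070*1/39054 = -15881/(16/(2 + 16)) - 1/1135299780 = -15881/(16/18) - 1/1135299780 = -15881/(16*(1/18)) - 1/1135299780 = -15881/8/9 - 1/1135299780 = -15881*9/8 - 1/1135299780 = -142929/8 - 1/1135299780 = -40566815563907/2270599560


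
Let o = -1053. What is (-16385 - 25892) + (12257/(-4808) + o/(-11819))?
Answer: -2402562119963/56825752 ≈ -42279.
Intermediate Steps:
(-16385 - 25892) + (12257/(-4808) + o/(-11819)) = (-16385 - 25892) + (12257/(-4808) - 1053/(-11819)) = -42277 + (12257*(-1/4808) - 1053*(-1/11819)) = -42277 + (-12257/4808 + 1053/11819) = -42277 - 139802659/56825752 = -2402562119963/56825752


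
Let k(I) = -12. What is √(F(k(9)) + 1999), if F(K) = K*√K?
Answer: √(1999 - 24*I*√3) ≈ 44.713 - 0.4648*I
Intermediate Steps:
F(K) = K^(3/2)
√(F(k(9)) + 1999) = √((-12)^(3/2) + 1999) = √(-24*I*√3 + 1999) = √(1999 - 24*I*√3)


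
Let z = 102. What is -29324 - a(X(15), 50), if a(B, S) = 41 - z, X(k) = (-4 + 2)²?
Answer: -29263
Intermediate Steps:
X(k) = 4 (X(k) = (-2)² = 4)
a(B, S) = -61 (a(B, S) = 41 - 1*102 = 41 - 102 = -61)
-29324 - a(X(15), 50) = -29324 - 1*(-61) = -29324 + 61 = -29263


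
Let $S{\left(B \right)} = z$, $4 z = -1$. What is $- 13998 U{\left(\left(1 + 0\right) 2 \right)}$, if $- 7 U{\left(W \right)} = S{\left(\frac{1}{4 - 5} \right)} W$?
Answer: $- \frac{6999}{7} \approx -999.86$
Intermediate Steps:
$z = - \frac{1}{4}$ ($z = \frac{1}{4} \left(-1\right) = - \frac{1}{4} \approx -0.25$)
$S{\left(B \right)} = - \frac{1}{4}$
$U{\left(W \right)} = \frac{W}{28}$ ($U{\left(W \right)} = - \frac{\left(- \frac{1}{4}\right) W}{7} = \frac{W}{28}$)
$- 13998 U{\left(\left(1 + 0\right) 2 \right)} = - 13998 \frac{\left(1 + 0\right) 2}{28} = - 13998 \frac{1 \cdot 2}{28} = - 13998 \cdot \frac{1}{28} \cdot 2 = \left(-13998\right) \frac{1}{14} = - \frac{6999}{7}$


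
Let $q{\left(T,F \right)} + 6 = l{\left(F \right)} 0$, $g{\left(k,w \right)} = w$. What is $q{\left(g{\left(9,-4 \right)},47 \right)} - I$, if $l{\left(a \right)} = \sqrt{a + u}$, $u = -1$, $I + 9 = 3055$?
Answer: $-3052$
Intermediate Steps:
$I = 3046$ ($I = -9 + 3055 = 3046$)
$l{\left(a \right)} = \sqrt{-1 + a}$ ($l{\left(a \right)} = \sqrt{a - 1} = \sqrt{-1 + a}$)
$q{\left(T,F \right)} = -6$ ($q{\left(T,F \right)} = -6 + \sqrt{-1 + F} 0 = -6 + 0 = -6$)
$q{\left(g{\left(9,-4 \right)},47 \right)} - I = -6 - 3046 = -3052$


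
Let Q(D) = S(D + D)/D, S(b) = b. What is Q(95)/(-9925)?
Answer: -2/9925 ≈ -0.00020151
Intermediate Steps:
Q(D) = 2 (Q(D) = (D + D)/D = (2*D)/D = 2)
Q(95)/(-9925) = 2/(-9925) = 2*(-1/9925) = -2/9925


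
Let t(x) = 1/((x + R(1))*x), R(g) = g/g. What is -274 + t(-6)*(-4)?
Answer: -4112/15 ≈ -274.13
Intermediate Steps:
R(g) = 1
t(x) = 1/(x*(1 + x)) (t(x) = 1/((x + 1)*x) = 1/((1 + x)*x) = 1/(x*(1 + x)))
-274 + t(-6)*(-4) = -274 + (1/((-6)*(1 - 6)))*(-4) = -274 - ⅙/(-5)*(-4) = -274 - ⅙*(-⅕)*(-4) = -274 + (1/30)*(-4) = -274 - 2/15 = -4112/15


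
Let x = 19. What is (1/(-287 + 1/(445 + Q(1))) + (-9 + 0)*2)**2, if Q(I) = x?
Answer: 5747862400900/17733449889 ≈ 324.13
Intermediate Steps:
Q(I) = 19
(1/(-287 + 1/(445 + Q(1))) + (-9 + 0)*2)**2 = (1/(-287 + 1/(445 + 19)) + (-9 + 0)*2)**2 = (1/(-287 + 1/464) - 9*2)**2 = (1/(-287 + 1/464) - 18)**2 = (1/(-133167/464) - 18)**2 = (-464/133167 - 18)**2 = (-2397470/133167)**2 = 5747862400900/17733449889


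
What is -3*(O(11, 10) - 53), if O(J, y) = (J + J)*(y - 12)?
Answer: 291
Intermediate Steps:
O(J, y) = 2*J*(-12 + y) (O(J, y) = (2*J)*(-12 + y) = 2*J*(-12 + y))
-3*(O(11, 10) - 53) = -3*(2*11*(-12 + 10) - 53) = -3*(2*11*(-2) - 53) = -3*(-44 - 53) = -3*(-97) = 291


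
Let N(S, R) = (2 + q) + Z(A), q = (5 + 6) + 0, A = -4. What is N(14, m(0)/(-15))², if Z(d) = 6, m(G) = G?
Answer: 361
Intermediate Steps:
q = 11 (q = 11 + 0 = 11)
N(S, R) = 19 (N(S, R) = (2 + 11) + 6 = 13 + 6 = 19)
N(14, m(0)/(-15))² = 19² = 361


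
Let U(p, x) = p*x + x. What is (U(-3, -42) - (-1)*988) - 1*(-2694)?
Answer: 3766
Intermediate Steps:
U(p, x) = x + p*x
(U(-3, -42) - (-1)*988) - 1*(-2694) = (-42*(1 - 3) - (-1)*988) - 1*(-2694) = (-42*(-2) - 1*(-988)) + 2694 = (84 + 988) + 2694 = 1072 + 2694 = 3766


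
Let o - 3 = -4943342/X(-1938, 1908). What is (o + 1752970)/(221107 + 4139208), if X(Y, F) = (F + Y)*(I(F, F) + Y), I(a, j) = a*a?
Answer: 95673570038641/237976792435350 ≈ 0.40203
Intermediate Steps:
I(a, j) = a²
X(Y, F) = (F + Y)*(Y + F²) (X(Y, F) = (F + Y)*(F² + Y) = (F + Y)*(Y + F²))
o = 166205341/54577890 (o = 3 - 4943342/(1908³ + (-1938)² + 1908*(-1938) - 1938*1908²) = 3 - 4943342/(6946005312 + 3755844 - 3697704 - 1938*3640464) = 3 - 4943342/(6946005312 + 3755844 - 3697704 - 7055219232) = 3 - 4943342/(-109155780) = 3 - 4943342*(-1)/109155780 = 3 - 1*(-2471671/54577890) = 3 + 2471671/54577890 = 166205341/54577890 ≈ 3.0453)
(o + 1752970)/(221107 + 4139208) = (166205341/54577890 + 1752970)/(221107 + 4139208) = (95673570038641/54577890)/4360315 = (95673570038641/54577890)*(1/4360315) = 95673570038641/237976792435350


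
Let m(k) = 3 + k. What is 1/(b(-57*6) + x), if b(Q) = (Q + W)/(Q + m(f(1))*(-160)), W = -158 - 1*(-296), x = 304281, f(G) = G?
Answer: 491/149402073 ≈ 3.2864e-6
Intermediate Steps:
W = 138 (W = -158 + 296 = 138)
b(Q) = (138 + Q)/(-640 + Q) (b(Q) = (Q + 138)/(Q + (3 + 1)*(-160)) = (138 + Q)/(Q + 4*(-160)) = (138 + Q)/(Q - 640) = (138 + Q)/(-640 + Q))
1/(b(-57*6) + x) = 1/((138 - 57*6)/(-640 - 57*6) + 304281) = 1/((138 - 342)/(-640 - 342) + 304281) = 1/(-204/(-982) + 304281) = 1/(-1/982*(-204) + 304281) = 1/(102/491 + 304281) = 1/(149402073/491) = 491/149402073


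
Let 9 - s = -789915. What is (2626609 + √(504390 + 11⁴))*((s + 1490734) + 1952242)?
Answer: 11118173236100 + 4232900*√519031 ≈ 1.1121e+13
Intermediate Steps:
s = 789924 (s = 9 - 1*(-789915) = 9 + 789915 = 789924)
(2626609 + √(504390 + 11⁴))*((s + 1490734) + 1952242) = (2626609 + √(504390 + 11⁴))*((789924 + 1490734) + 1952242) = (2626609 + √(504390 + 14641))*(2280658 + 1952242) = (2626609 + √519031)*4232900 = 11118173236100 + 4232900*√519031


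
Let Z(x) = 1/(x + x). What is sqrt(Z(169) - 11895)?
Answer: I*sqrt(8041018)/26 ≈ 109.06*I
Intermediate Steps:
Z(x) = 1/(2*x)
sqrt(Z(169) - 11895) = sqrt((1/2)/169 - 11895) = sqrt((1/2)*(1/169) - 11895) = sqrt(1/338 - 11895) = sqrt(-4020509/338) = I*sqrt(8041018)/26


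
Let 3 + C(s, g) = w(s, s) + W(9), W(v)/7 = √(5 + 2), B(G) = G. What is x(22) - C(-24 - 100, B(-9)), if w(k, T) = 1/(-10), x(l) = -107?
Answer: -1039/10 - 7*√7 ≈ -122.42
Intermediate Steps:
W(v) = 7*√7 (W(v) = 7*√(5 + 2) = 7*√7)
w(k, T) = -⅒
C(s, g) = -31/10 + 7*√7 (C(s, g) = -3 + (-⅒ + 7*√7) = -31/10 + 7*√7)
x(22) - C(-24 - 100, B(-9)) = -107 - (-31/10 + 7*√7) = -107 + (31/10 - 7*√7) = -1039/10 - 7*√7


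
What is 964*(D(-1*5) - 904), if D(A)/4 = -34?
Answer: -1002560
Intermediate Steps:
D(A) = -136 (D(A) = 4*(-34) = -136)
964*(D(-1*5) - 904) = 964*(-136 - 904) = 964*(-1040) = -1002560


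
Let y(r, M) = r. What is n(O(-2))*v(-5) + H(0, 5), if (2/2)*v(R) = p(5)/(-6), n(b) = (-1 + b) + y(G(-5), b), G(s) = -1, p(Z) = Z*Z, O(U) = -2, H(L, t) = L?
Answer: 50/3 ≈ 16.667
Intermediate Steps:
p(Z) = Z²
n(b) = -2 + b (n(b) = (-1 + b) - 1 = -2 + b)
v(R) = -25/6 (v(R) = 5²/(-6) = 25*(-⅙) = -25/6)
n(O(-2))*v(-5) + H(0, 5) = (-2 - 2)*(-25/6) + 0 = -4*(-25/6) + 0 = 50/3 + 0 = 50/3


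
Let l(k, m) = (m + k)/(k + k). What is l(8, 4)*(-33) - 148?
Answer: -691/4 ≈ -172.75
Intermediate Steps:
l(k, m) = (k + m)/(2*k) (l(k, m) = (k + m)/((2*k)) = (k + m)*(1/(2*k)) = (k + m)/(2*k))
l(8, 4)*(-33) - 148 = ((½)*(8 + 4)/8)*(-33) - 148 = ((½)*(⅛)*12)*(-33) - 148 = (¾)*(-33) - 148 = -99/4 - 148 = -691/4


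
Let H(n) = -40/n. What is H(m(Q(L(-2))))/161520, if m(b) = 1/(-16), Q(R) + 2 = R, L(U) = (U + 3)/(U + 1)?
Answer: 8/2019 ≈ 0.0039624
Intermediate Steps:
L(U) = (3 + U)/(1 + U)
Q(R) = -2 + R
m(b) = -1/16
H(m(Q(L(-2))))/161520 = -40/(-1/16)/161520 = -40*(-16)*(1/161520) = 640*(1/161520) = 8/2019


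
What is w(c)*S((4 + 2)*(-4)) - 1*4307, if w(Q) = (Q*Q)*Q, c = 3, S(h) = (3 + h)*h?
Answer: 9301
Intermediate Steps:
S(h) = h*(3 + h)
w(Q) = Q³ (w(Q) = Q²*Q = Q³)
w(c)*S((4 + 2)*(-4)) - 1*4307 = 3³*(((4 + 2)*(-4))*(3 + (4 + 2)*(-4))) - 1*4307 = 27*((6*(-4))*(3 + 6*(-4))) - 4307 = 27*(-24*(3 - 24)) - 4307 = 27*(-24*(-21)) - 4307 = 27*504 - 4307 = 13608 - 4307 = 9301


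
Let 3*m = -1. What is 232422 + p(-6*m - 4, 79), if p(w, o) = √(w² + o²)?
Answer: 232422 + √6245 ≈ 2.3250e+5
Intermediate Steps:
m = -⅓ (m = (⅓)*(-1) = -⅓ ≈ -0.33333)
p(w, o) = √(o² + w²)
232422 + p(-6*m - 4, 79) = 232422 + √(79² + (-6*(-⅓) - 4)²) = 232422 + √(6241 + (2 - 4)²) = 232422 + √(6241 + (-2)²) = 232422 + √(6241 + 4) = 232422 + √6245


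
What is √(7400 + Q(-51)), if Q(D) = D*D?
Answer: √10001 ≈ 100.01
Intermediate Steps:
Q(D) = D²
√(7400 + Q(-51)) = √(7400 + (-51)²) = √(7400 + 2601) = √10001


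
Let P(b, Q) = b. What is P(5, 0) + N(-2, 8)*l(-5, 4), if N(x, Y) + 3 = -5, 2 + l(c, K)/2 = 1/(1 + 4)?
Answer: 169/5 ≈ 33.800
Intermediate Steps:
l(c, K) = -18/5 (l(c, K) = -4 + 2/(1 + 4) = -4 + 2/5 = -18/5)
N(x, Y) = -8 (N(x, Y) = -3 - 5 = -8)
P(5, 0) + N(-2, 8)*l(-5, 4) = 5 - 8*(-18/5) = 5 + 144/5 = 169/5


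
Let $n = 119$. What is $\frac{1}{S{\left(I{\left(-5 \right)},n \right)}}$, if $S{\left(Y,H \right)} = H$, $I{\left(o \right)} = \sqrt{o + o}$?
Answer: $\frac{1}{119} \approx 0.0084034$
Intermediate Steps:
$I{\left(o \right)} = \sqrt{2} \sqrt{o}$ ($I{\left(o \right)} = \sqrt{2 o} = \sqrt{2} \sqrt{o}$)
$\frac{1}{S{\left(I{\left(-5 \right)},n \right)}} = \frac{1}{119}$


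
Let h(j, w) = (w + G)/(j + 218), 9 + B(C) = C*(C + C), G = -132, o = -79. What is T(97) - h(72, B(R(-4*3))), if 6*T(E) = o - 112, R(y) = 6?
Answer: -13744/435 ≈ -31.595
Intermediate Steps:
B(C) = -9 + 2*C**2 (B(C) = -9 + C*(C + C) = -9 + C*(2*C) = -9 + 2*C**2)
T(E) = -191/6 (T(E) = (-79 - 112)/6 = (1/6)*(-191) = -191/6)
h(j, w) = (-132 + w)/(218 + j) (h(j, w) = (w - 132)/(j + 218) = (-132 + w)/(218 + j))
T(97) - h(72, B(R(-4*3))) = -191/6 - (-132 + (-9 + 2*6**2))/(218 + 72) = -191/6 - (-132 + (-9 + 2*36))/290 = -191/6 - (-132 + (-9 + 72))/290 = -191/6 - (-132 + 63)/290 = -191/6 - (-69)/290 = -191/6 - 1*(-69/290) = -191/6 + 69/290 = -13744/435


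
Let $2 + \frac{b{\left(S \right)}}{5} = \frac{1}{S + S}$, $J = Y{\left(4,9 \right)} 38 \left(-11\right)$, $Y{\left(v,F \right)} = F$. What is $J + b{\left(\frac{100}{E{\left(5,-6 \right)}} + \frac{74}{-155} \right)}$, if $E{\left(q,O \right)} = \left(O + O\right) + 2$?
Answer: $- \frac{12252231}{3248} \approx -3772.2$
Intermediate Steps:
$E{\left(q,O \right)} = 2 + 2 O$ ($E{\left(q,O \right)} = 2 O + 2 = 2 + 2 O$)
$J = -3762$ ($J = 9 \cdot 38 \left(-11\right) = 342 \left(-11\right) = -3762$)
$b{\left(S \right)} = -10 + \frac{5}{2 S}$ ($b{\left(S \right)} = -10 + \frac{5}{S + S} = -10 + \frac{5}{2 S}$)
$J + b{\left(\frac{100}{E{\left(5,-6 \right)}} + \frac{74}{-155} \right)} = -3762 - \left(10 - \frac{5}{2 \left(\frac{100}{2 + 2 \left(-6\right)} + \frac{74}{-155}\right)}\right) = -3762 - \left(10 - \frac{5}{2 \left(\frac{100}{2 - 12} + 74 \left(- \frac{1}{155}\right)\right)}\right) = -3762 - \left(10 - \frac{5}{2 \left(\frac{100}{-10} - \frac{74}{155}\right)}\right) = -3762 - \left(10 - \frac{5}{2 \left(100 \left(- \frac{1}{10}\right) - \frac{74}{155}\right)}\right) = -3762 - \left(10 - \frac{5}{2 \left(-10 - \frac{74}{155}\right)}\right) = -3762 - \left(10 - \frac{5}{2 \left(- \frac{1624}{155}\right)}\right) = -3762 + \left(-10 + \frac{5}{2} \left(- \frac{155}{1624}\right)\right) = -3762 - \frac{33255}{3248} = - \frac{12252231}{3248}$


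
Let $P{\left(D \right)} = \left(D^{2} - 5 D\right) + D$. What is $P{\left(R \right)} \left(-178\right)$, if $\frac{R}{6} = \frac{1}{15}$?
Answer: $\frac{6408}{25} \approx 256.32$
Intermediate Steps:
$R = \frac{2}{5}$ ($R = \frac{6}{15} = 6 \cdot \frac{1}{15} = \frac{2}{5} \approx 0.4$)
$P{\left(D \right)} = D^{2} - 4 D$
$P{\left(R \right)} \left(-178\right) = \frac{2 \left(-4 + \frac{2}{5}\right)}{5} \left(-178\right) = \frac{2}{5} \left(- \frac{18}{5}\right) \left(-178\right) = \left(- \frac{36}{25}\right) \left(-178\right) = \frac{6408}{25}$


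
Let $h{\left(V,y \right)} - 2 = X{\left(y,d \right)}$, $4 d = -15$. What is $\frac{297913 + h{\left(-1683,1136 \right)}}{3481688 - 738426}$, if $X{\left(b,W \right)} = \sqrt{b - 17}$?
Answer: $\frac{297915}{2743262} + \frac{\sqrt{1119}}{2743262} \approx 0.10861$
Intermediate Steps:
$d = - \frac{15}{4}$ ($d = \frac{1}{4} \left(-15\right) = - \frac{15}{4} \approx -3.75$)
$X{\left(b,W \right)} = \sqrt{-17 + b}$
$h{\left(V,y \right)} = 2 + \sqrt{-17 + y}$
$\frac{297913 + h{\left(-1683,1136 \right)}}{3481688 - 738426} = \frac{297913 + \left(2 + \sqrt{-17 + 1136}\right)}{3481688 - 738426} = \frac{297913 + \left(2 + \sqrt{1119}\right)}{2743262} = \left(297915 + \sqrt{1119}\right) \frac{1}{2743262} = \frac{297915}{2743262} + \frac{\sqrt{1119}}{2743262}$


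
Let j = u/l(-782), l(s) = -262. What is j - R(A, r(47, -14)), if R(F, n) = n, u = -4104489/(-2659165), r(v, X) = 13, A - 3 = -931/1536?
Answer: -9061220479/696701230 ≈ -13.006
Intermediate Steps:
A = 3677/1536 (A = 3 - 931/1536 = 3677/1536 ≈ 2.3939)
u = 4104489/2659165 (u = -4104489*(-1/2659165) = 4104489/2659165 ≈ 1.5435)
j = -4104489/696701230 (j = (4104489/2659165)/(-262) = (4104489/2659165)*(-1/262) = -4104489/696701230 ≈ -0.0058913)
j - R(A, r(47, -14)) = -4104489/696701230 - 1*13 = -4104489/696701230 - 13 = -9061220479/696701230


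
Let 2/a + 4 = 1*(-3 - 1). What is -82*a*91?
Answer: 3731/2 ≈ 1865.5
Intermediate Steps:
a = -¼ (a = 2/(-4 + 1*(-3 - 1)) = 2/(-4 + 1*(-4)) = 2/(-4 - 4) = 2/(-8) = 2*(-⅛) = -¼ ≈ -0.25000)
-82*a*91 = -82*(-¼)*91 = (41/2)*91 = 3731/2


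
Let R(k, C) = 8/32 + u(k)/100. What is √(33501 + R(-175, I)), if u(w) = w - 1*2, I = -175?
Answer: √837487/5 ≈ 183.03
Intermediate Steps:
u(w) = -2 + w (u(w) = w - 2 = -2 + w)
R(k, C) = 23/100 + k/100 (R(k, C) = 8/32 + (-2 + k)/100 = 8*(1/32) + (-2 + k)*(1/100) = ¼ + (-1/50 + k/100) = 23/100 + k/100)
√(33501 + R(-175, I)) = √(33501 + (23/100 + (1/100)*(-175))) = √(33501 + (23/100 - 7/4)) = √(33501 - 38/25) = √(837487/25) = √837487/5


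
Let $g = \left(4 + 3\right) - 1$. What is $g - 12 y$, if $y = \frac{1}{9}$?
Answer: $\frac{14}{3} \approx 4.6667$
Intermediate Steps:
$y = \frac{1}{9} \approx 0.11111$
$g = 6$ ($g = 7 - 1 = 6$)
$g - 12 y = 6 - \frac{4}{3} = \frac{14}{3}$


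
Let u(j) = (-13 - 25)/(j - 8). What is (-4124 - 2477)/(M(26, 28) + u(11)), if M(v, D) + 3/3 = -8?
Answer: 19803/65 ≈ 304.66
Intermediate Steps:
u(j) = -38/(-8 + j)
M(v, D) = -9 (M(v, D) = -1 - 8 = -9)
(-4124 - 2477)/(M(26, 28) + u(11)) = (-4124 - 2477)/(-9 - 38/(-8 + 11)) = -6601/(-9 - 38/3) = -6601/(-65/3) = -6601*(-3/65) = 19803/65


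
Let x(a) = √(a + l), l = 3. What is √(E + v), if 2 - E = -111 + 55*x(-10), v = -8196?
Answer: √(-8083 - 55*I*√7) ≈ 0.8092 - 89.909*I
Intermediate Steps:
x(a) = √(3 + a) (x(a) = √(a + 3) = √(3 + a))
E = 113 - 55*I*√7 (E = 2 - (-111 + 55*√(3 - 10)) = 2 - (-111 + 55*√(-7)) = 2 - (-111 + 55*(I*√7)) = 2 - (-111 + 55*I*√7) = 2 + (111 - 55*I*√7) = 113 - 55*I*√7 ≈ 113.0 - 145.52*I)
√(E + v) = √((113 - 55*I*√7) - 8196) = √(-8083 - 55*I*√7)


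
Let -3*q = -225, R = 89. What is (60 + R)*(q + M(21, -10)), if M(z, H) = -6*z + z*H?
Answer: -38889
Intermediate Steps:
M(z, H) = -6*z + H*z
q = 75 (q = -⅓*(-225) = 75)
(60 + R)*(q + M(21, -10)) = (60 + 89)*(75 + 21*(-6 - 10)) = 149*(75 + 21*(-16)) = 149*(75 - 336) = 149*(-261) = -38889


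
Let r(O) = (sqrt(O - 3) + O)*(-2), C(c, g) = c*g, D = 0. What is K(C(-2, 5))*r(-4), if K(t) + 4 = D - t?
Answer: 48 - 12*I*sqrt(7) ≈ 48.0 - 31.749*I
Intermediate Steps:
r(O) = -2*O - 2*sqrt(-3 + O) (r(O) = (sqrt(-3 + O) + O)*(-2) = (O + sqrt(-3 + O))*(-2) = -2*O - 2*sqrt(-3 + O))
K(t) = -4 - t (K(t) = -4 + (0 - t) = -4 - t)
K(C(-2, 5))*r(-4) = (-4 - (-2)*5)*(-2*(-4) - 2*sqrt(-3 - 4)) = (-4 - 1*(-10))*(8 - 2*I*sqrt(7)) = (-4 + 10)*(8 - 2*I*sqrt(7)) = 6*(8 - 2*I*sqrt(7)) = 48 - 12*I*sqrt(7)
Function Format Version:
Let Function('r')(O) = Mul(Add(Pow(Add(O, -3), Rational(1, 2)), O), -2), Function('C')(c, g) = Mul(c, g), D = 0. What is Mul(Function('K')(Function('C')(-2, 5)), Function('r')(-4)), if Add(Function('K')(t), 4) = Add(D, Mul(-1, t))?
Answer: Add(48, Mul(-12, I, Pow(7, Rational(1, 2)))) ≈ Add(48.000, Mul(-31.749, I))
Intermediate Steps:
Function('r')(O) = Add(Mul(-2, O), Mul(-2, Pow(Add(-3, O), Rational(1, 2)))) (Function('r')(O) = Mul(Add(Pow(Add(-3, O), Rational(1, 2)), O), -2) = Mul(Add(O, Pow(Add(-3, O), Rational(1, 2))), -2) = Add(Mul(-2, O), Mul(-2, Pow(Add(-3, O), Rational(1, 2)))))
Function('K')(t) = Add(-4, Mul(-1, t)) (Function('K')(t) = Add(-4, Add(0, Mul(-1, t))) = Add(-4, Mul(-1, t)))
Mul(Function('K')(Function('C')(-2, 5)), Function('r')(-4)) = Mul(Add(-4, Mul(-1, Mul(-2, 5))), Add(Mul(-2, -4), Mul(-2, Pow(Add(-3, -4), Rational(1, 2))))) = Mul(Add(-4, Mul(-1, -10)), Add(8, Mul(-2, Pow(-7, Rational(1, 2))))) = Mul(Add(-4, 10), Add(8, Mul(-2, Mul(I, Pow(7, Rational(1, 2)))))) = Mul(6, Add(8, Mul(-2, I, Pow(7, Rational(1, 2))))) = Add(48, Mul(-12, I, Pow(7, Rational(1, 2))))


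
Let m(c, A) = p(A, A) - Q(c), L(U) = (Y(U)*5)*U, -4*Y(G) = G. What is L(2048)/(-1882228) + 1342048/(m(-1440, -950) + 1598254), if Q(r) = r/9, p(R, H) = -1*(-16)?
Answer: 1363302125168/376076212755 ≈ 3.6251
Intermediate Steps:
Y(G) = -G/4
p(R, H) = 16
Q(r) = r/9 (Q(r) = r*(1/9) = r/9)
L(U) = -5*U**2/4 (L(U) = (-U/4*5)*U = (-5*U/4)*U = -5*U**2/4)
m(c, A) = 16 - c/9
L(2048)/(-1882228) + 1342048/(m(-1440, -950) + 1598254) = -5/4*2048**2/(-1882228) + 1342048/((16 - 1/9*(-1440)) + 1598254) = -5/4*4194304*(-1/1882228) + 1342048/((16 + 160) + 1598254) = -5242880*(-1/1882228) + 1342048/(176 + 1598254) = 1310720/470557 + 1342048/1598430 = 1310720/470557 + 1342048*(1/1598430) = 1310720/470557 + 671024/799215 = 1363302125168/376076212755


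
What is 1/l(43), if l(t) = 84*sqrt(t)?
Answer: sqrt(43)/3612 ≈ 0.0018155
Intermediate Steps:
1/l(43) = 1/(84*sqrt(43)) = sqrt(43)/3612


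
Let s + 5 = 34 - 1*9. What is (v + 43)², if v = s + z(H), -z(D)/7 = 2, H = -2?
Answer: 2401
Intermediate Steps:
z(D) = -14 (z(D) = -7*2 = -14)
s = 20 (s = -5 + (34 - 1*9) = -5 + (34 - 9) = -5 + 25 = 20)
v = 6 (v = 20 - 14 = 6)
(v + 43)² = (6 + 43)² = 49² = 2401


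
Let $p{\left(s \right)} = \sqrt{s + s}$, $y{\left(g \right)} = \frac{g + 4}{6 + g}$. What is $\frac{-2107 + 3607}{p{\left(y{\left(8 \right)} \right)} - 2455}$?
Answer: $- \frac{25777500}{42189163} - \frac{3000 \sqrt{21}}{42189163} \approx -0.61132$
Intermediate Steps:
$y{\left(g \right)} = \frac{4 + g}{6 + g}$
$p{\left(s \right)} = \sqrt{2} \sqrt{s}$ ($p{\left(s \right)} = \sqrt{2 s} = \sqrt{2} \sqrt{s}$)
$\frac{-2107 + 3607}{p{\left(y{\left(8 \right)} \right)} - 2455} = \frac{-2107 + 3607}{\sqrt{2} \sqrt{\frac{4 + 8}{6 + 8}} - 2455} = \frac{1500}{\sqrt{2} \sqrt{\frac{1}{14} \cdot 12} - 2455} = \frac{1500}{\sqrt{2} \sqrt{\frac{6}{7}} - 2455} = \frac{1500}{\sqrt{2} \frac{\sqrt{42}}{7} - 2455} = \frac{1500}{\frac{2 \sqrt{21}}{7} - 2455} = \frac{1500}{-2455 + \frac{2 \sqrt{21}}{7}}$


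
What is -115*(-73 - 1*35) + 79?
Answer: 12499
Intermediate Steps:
-115*(-73 - 1*35) + 79 = -115*(-73 - 35) + 79 = -115*(-108) + 79 = 12420 + 79 = 12499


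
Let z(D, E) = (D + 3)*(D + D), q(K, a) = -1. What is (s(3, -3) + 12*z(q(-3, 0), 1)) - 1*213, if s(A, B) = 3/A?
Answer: -260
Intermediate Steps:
z(D, E) = 2*D*(3 + D) (z(D, E) = (3 + D)*(2*D) = 2*D*(3 + D))
(s(3, -3) + 12*z(q(-3, 0), 1)) - 1*213 = (3/3 + 12*(2*(-1)*(3 - 1))) - 1*213 = (3*(⅓) + 12*(2*(-1)*2)) - 213 = (1 + 12*(-4)) - 213 = (1 - 48) - 213 = -47 - 213 = -260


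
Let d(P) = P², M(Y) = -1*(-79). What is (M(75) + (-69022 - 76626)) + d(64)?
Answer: -141473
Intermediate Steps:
M(Y) = 79
(M(75) + (-69022 - 76626)) + d(64) = (79 + (-69022 - 76626)) + 64² = (79 - 145648) + 4096 = -145569 + 4096 = -141473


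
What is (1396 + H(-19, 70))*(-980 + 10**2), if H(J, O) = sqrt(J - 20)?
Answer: -1228480 - 880*I*sqrt(39) ≈ -1.2285e+6 - 5495.6*I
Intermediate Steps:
H(J, O) = sqrt(-20 + J)
(1396 + H(-19, 70))*(-980 + 10**2) = (1396 + sqrt(-20 - 19))*(-980 + 10**2) = (1396 + sqrt(-39))*(-980 + 100) = (1396 + I*sqrt(39))*(-880) = -1228480 - 880*I*sqrt(39)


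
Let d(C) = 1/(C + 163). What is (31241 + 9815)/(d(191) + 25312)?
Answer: 14533824/8960449 ≈ 1.6220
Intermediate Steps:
d(C) = 1/(163 + C)
(31241 + 9815)/(d(191) + 25312) = (31241 + 9815)/(1/(163 + 191) + 25312) = 41056/(1/354 + 25312) = 41056/(8960449/354) = 41056*(354/8960449) = 14533824/8960449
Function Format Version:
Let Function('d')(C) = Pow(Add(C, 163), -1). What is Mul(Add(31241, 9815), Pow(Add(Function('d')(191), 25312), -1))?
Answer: Rational(14533824, 8960449) ≈ 1.6220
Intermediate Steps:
Function('d')(C) = Pow(Add(163, C), -1)
Mul(Add(31241, 9815), Pow(Add(Function('d')(191), 25312), -1)) = Mul(Add(31241, 9815), Pow(Add(Pow(Add(163, 191), -1), 25312), -1)) = Mul(41056, Pow(Add(Pow(354, -1), 25312), -1)) = Mul(41056, Pow(Add(Rational(1, 354), 25312), -1)) = Mul(41056, Pow(Rational(8960449, 354), -1)) = Mul(41056, Rational(354, 8960449)) = Rational(14533824, 8960449)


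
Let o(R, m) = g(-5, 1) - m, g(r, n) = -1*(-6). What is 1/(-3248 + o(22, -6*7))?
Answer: -1/3200 ≈ -0.00031250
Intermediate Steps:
g(r, n) = 6
o(R, m) = 6 - m
1/(-3248 + o(22, -6*7)) = 1/(-3248 + (6 - (-6)*7)) = 1/(-3248 + (6 - 1*(-42))) = 1/(-3248 + (6 + 42)) = 1/(-3248 + 48) = 1/(-3200) = -1/3200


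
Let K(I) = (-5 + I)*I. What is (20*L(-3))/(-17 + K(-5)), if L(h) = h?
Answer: -20/11 ≈ -1.8182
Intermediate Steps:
K(I) = I*(-5 + I)
(20*L(-3))/(-17 + K(-5)) = (20*(-3))/(-17 - 5*(-5 - 5)) = -60/(-17 - 5*(-10)) = -60/(-17 + 50) = -60/33 = -60*1/33 = -20/11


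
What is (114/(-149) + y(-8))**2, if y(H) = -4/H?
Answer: 6241/88804 ≈ 0.070278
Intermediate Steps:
(114/(-149) + y(-8))**2 = (114/(-149) - 4/(-8))**2 = (114*(-1/149) - 4*(-1/8))**2 = (-114/149 + 1/2)**2 = (-79/298)**2 = 6241/88804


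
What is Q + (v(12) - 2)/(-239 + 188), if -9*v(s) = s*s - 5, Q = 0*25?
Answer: 157/459 ≈ 0.34205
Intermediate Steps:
Q = 0
v(s) = 5/9 - s**2/9 (v(s) = -(s*s - 5)/9 = -(s**2 - 5)/9 = -(-5 + s**2)/9 = 5/9 - s**2/9)
Q + (v(12) - 2)/(-239 + 188) = 0 + ((5/9 - 1/9*12**2) - 2)/(-239 + 188) = 0 + ((5/9 - 1/9*144) - 2)/(-51) = 0 + ((5/9 - 16) - 2)*(-1/51) = 0 + (-139/9 - 2)*(-1/51) = 0 - 157/9*(-1/51) = 0 + 157/459 = 157/459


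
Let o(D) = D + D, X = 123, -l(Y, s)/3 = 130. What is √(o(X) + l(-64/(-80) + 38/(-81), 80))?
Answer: 12*I ≈ 12.0*I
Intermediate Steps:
l(Y, s) = -390 (l(Y, s) = -3*130 = -390)
o(D) = 2*D
√(o(X) + l(-64/(-80) + 38/(-81), 80)) = √(2*123 - 390) = √(246 - 390) = √(-144) = 12*I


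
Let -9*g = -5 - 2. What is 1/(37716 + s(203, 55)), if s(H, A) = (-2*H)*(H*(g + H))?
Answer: -9/150815168 ≈ -5.9676e-8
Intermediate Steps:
g = 7/9 (g = -(-5 - 2)/9 = -⅑*(-7) = 7/9 ≈ 0.77778)
s(H, A) = -2*H²*(7/9 + H) (s(H, A) = (-2*H)*(H*(7/9 + H)) = -2*H²*(7/9 + H))
1/(37716 + s(203, 55)) = 1/(37716 + 203²*(-14/9 - 2*203)) = 1/(37716 + 41209*(-14/9 - 406)) = 1/(37716 + 41209*(-3668/9)) = 1/(37716 - 151154612/9) = 1/(-150815168/9) = -9/150815168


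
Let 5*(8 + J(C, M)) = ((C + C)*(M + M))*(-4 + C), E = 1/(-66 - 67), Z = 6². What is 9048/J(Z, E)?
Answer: -752115/1241 ≈ -606.06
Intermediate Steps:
Z = 36
E = -1/133 (E = 1/(-133) = -1/133 ≈ -0.0075188)
J(C, M) = -8 + 4*C*M*(-4 + C)/5 (J(C, M) = -8 + (((C + C)*(M + M))*(-4 + C))/5 = -8 + (((2*C)*(2*M))*(-4 + C))/5 = -8 + ((4*C*M)*(-4 + C))/5 = -8 + (4*C*M*(-4 + C))/5 = -8 + 4*C*M*(-4 + C)/5)
9048/J(Z, E) = 9048/(-8 - 16/5*36*(-1/133) + (⅘)*(-1/133)*36²) = 9048/(-8 + 576/665 + (⅘)*(-1/133)*1296) = 9048/(-8 + 576/665 - 5184/665) = 9048/(-9928/665) = 9048*(-665/9928) = -752115/1241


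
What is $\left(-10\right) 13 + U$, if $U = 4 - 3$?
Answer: $-129$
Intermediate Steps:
$U = 1$
$\left(-10\right) 13 + U = \left(-10\right) 13 + 1 = -130 + 1 = -129$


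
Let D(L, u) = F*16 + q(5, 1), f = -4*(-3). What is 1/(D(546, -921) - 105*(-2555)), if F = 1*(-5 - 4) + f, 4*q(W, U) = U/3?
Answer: 12/3219877 ≈ 3.7269e-6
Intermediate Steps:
f = 12
q(W, U) = U/12 (q(W, U) = (U/3)/4 = U/12)
F = 3 (F = 1*(-5 - 4) + 12 = 1*(-9) + 12 = -9 + 12 = 3)
D(L, u) = 577/12 (D(L, u) = 3*16 + (1/12)*1 = 48 + 1/12 = 577/12)
1/(D(546, -921) - 105*(-2555)) = 1/(577/12 - 105*(-2555)) = 1/(577/12 + 268275) = 1/(3219877/12) = 12/3219877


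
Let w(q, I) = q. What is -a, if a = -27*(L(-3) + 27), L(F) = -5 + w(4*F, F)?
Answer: 270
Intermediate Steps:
L(F) = -5 + 4*F
a = -270 (a = -27*((-5 + 4*(-3)) + 27) = -27*((-5 - 12) + 27) = -27*(-17 + 27) = -27*10 = -270)
-a = -1*(-270) = 270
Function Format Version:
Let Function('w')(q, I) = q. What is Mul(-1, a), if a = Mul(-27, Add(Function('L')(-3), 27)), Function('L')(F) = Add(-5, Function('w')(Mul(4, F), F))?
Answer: 270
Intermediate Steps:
Function('L')(F) = Add(-5, Mul(4, F))
a = -270 (a = Mul(-27, Add(Add(-5, Mul(4, -3)), 27)) = Mul(-27, Add(Add(-5, -12), 27)) = Mul(-27, Add(-17, 27)) = Mul(-27, 10) = -270)
Mul(-1, a) = Mul(-1, -270) = 270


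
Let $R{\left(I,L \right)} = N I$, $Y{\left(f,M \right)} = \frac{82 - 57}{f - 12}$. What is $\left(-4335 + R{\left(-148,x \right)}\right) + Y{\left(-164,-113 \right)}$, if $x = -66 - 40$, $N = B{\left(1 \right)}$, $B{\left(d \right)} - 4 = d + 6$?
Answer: $- \frac{1049513}{176} \approx -5963.1$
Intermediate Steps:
$B{\left(d \right)} = 10 + d$ ($B{\left(d \right)} = 4 + \left(d + 6\right) = 4 + \left(6 + d\right) = 10 + d$)
$N = 11$ ($N = 10 + 1 = 11$)
$Y{\left(f,M \right)} = \frac{25}{-12 + f}$
$x = -106$
$R{\left(I,L \right)} = 11 I$
$\left(-4335 + R{\left(-148,x \right)}\right) + Y{\left(-164,-113 \right)} = \left(-4335 + 11 \left(-148\right)\right) + \frac{25}{-12 - 164} = \left(-4335 - 1628\right) + \frac{25}{-176} = -5963 + 25 \left(- \frac{1}{176}\right) = -5963 - \frac{25}{176} = - \frac{1049513}{176}$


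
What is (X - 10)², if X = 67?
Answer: 3249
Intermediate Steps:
(X - 10)² = (67 - 10)² = 57² = 3249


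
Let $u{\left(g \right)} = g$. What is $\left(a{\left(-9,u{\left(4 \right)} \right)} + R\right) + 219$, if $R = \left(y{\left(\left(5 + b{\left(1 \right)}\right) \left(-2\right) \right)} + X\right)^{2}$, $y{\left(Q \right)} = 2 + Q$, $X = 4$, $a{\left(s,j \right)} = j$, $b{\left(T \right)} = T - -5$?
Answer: $479$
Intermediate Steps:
$b{\left(T \right)} = 5 + T$ ($b{\left(T \right)} = T + 5 = 5 + T$)
$R = 256$ ($R = \left(\left(2 + \left(5 + \left(5 + 1\right)\right) \left(-2\right)\right) + 4\right)^{2} = \left(\left(2 + \left(5 + 6\right) \left(-2\right)\right) + 4\right)^{2} = \left(\left(2 + 11 \left(-2\right)\right) + 4\right)^{2} = \left(\left(2 - 22\right) + 4\right)^{2} = \left(-20 + 4\right)^{2} = \left(-16\right)^{2} = 256$)
$\left(a{\left(-9,u{\left(4 \right)} \right)} + R\right) + 219 = \left(4 + 256\right) + 219 = 260 + 219 = 479$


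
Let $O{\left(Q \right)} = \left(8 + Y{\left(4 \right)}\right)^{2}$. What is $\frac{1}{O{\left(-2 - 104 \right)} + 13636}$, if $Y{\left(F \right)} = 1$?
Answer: $\frac{1}{13717} \approx 7.2902 \cdot 10^{-5}$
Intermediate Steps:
$O{\left(Q \right)} = 81$ ($O{\left(Q \right)} = \left(8 + 1\right)^{2} = 9^{2} = 81$)
$\frac{1}{O{\left(-2 - 104 \right)} + 13636} = \frac{1}{81 + 13636} = \frac{1}{13717}$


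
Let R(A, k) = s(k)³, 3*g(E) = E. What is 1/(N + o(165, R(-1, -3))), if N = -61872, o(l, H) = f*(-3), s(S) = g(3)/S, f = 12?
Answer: -1/61908 ≈ -1.6153e-5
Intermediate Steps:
g(E) = E/3
s(S) = 1/S (s(S) = ((⅓)*3)/S = 1/S)
R(A, k) = k⁻³ (R(A, k) = (1/k)³ = k⁻³)
o(l, H) = -36 (o(l, H) = 12*(-3) = -36)
1/(N + o(165, R(-1, -3))) = 1/(-61872 - 36) = 1/(-61908) = -1/61908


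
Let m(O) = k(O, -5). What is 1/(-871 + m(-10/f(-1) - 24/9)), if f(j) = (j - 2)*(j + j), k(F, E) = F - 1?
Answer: -3/2629 ≈ -0.0011411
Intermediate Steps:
k(F, E) = -1 + F
f(j) = 2*j*(-2 + j) (f(j) = (-2 + j)*(2*j) = 2*j*(-2 + j))
m(O) = -1 + O
1/(-871 + m(-10/f(-1) - 24/9)) = 1/(-871 + (-1 + (-10*(-1/(2*(-2 - 1))) - 24/9))) = 1/(-871 + (-1 + (-10/(2*(-1)*(-3)) - 24*⅑))) = 1/(-871 + (-1 + (-10/6 - 8/3))) = 1/(-871 + (-1 + (-10*⅙ - 8/3))) = 1/(-871 + (-1 + (-5/3 - 8/3))) = 1/(-871 + (-1 - 13/3)) = 1/(-871 - 16/3) = 1/(-2629/3) = -3/2629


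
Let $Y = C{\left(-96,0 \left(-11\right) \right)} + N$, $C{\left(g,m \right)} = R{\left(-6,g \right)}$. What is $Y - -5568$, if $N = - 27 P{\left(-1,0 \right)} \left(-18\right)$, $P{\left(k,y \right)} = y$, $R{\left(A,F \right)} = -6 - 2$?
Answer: $5560$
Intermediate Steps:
$R{\left(A,F \right)} = -8$
$C{\left(g,m \right)} = -8$
$N = 0$ ($N = \left(-27\right) 0 \left(-18\right) = 0 \left(-18\right) = 0$)
$Y = -8$ ($Y = -8 + 0 = -8$)
$Y - -5568 = -8 - -5568 = -8 + 5568 = 5560$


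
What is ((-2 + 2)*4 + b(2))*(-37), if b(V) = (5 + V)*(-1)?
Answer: 259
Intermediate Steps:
b(V) = -5 - V
((-2 + 2)*4 + b(2))*(-37) = ((-2 + 2)*4 + (-5 - 1*2))*(-37) = (0*4 + (-5 - 2))*(-37) = (0 - 7)*(-37) = -7*(-37) = 259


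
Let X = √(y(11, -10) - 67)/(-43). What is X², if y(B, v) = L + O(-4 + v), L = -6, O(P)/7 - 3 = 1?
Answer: -45/1849 ≈ -0.024337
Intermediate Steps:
O(P) = 28 (O(P) = 21 + 7*1 = 21 + 7 = 28)
y(B, v) = 22 (y(B, v) = -6 + 28 = 22)
X = -3*I*√5/43 (X = √(22 - 67)/(-43) = √(-45)*(-1/43) = (3*I*√5)*(-1/43) = -3*I*√5/43 ≈ -0.156*I)
X² = (-3*I*√5/43)² = -45/1849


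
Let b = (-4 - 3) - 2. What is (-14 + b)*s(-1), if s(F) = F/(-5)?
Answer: -23/5 ≈ -4.6000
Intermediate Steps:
s(F) = -F/5 (s(F) = F*(-⅕) = -F/5)
b = -9 (b = -7 - 2 = -9)
(-14 + b)*s(-1) = (-14 - 9)*(-⅕*(-1)) = -23*⅕ = -23/5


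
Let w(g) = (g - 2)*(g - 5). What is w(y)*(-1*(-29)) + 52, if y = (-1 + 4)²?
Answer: 864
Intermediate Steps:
y = 9 (y = 3² = 9)
w(g) = (-5 + g)*(-2 + g) (w(g) = (-2 + g)*(-5 + g) = (-5 + g)*(-2 + g))
w(y)*(-1*(-29)) + 52 = (10 + 9² - 7*9)*(-1*(-29)) + 52 = (10 + 81 - 63)*29 + 52 = 28*29 + 52 = 812 + 52 = 864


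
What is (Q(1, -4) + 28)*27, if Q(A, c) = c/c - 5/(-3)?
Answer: 828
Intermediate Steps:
Q(A, c) = 8/3 (Q(A, c) = 1 - 5*(-1/3) = 1 + 5/3 = 8/3)
(Q(1, -4) + 28)*27 = (8/3 + 28)*27 = (92/3)*27 = 828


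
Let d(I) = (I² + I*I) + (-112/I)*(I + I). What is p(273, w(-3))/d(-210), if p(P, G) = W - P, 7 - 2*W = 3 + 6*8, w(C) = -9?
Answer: -295/87976 ≈ -0.0033532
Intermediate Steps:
W = -22 (W = 7/2 - (3 + 6*8)/2 = 7/2 - (3 + 48)/2 = 7/2 - ½*51 = 7/2 - 51/2 = -22)
d(I) = -224 + 2*I² (d(I) = (I² + I²) + (-112/I)*(2*I) = 2*I² - 224 = -224 + 2*I²)
p(P, G) = -22 - P
p(273, w(-3))/d(-210) = (-22 - 1*273)/(-224 + 2*(-210)²) = (-22 - 273)/(-224 + 2*44100) = -295/(-224 + 88200) = -295/87976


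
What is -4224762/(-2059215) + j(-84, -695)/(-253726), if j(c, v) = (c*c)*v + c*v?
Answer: 1841656769052/87079397515 ≈ 21.149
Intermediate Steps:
j(c, v) = c*v + v*c² (j(c, v) = c²*v + c*v = v*c² + c*v = c*v + v*c²)
-4224762/(-2059215) + j(-84, -695)/(-253726) = -4224762/(-2059215) - 84*(-695)*(1 - 84)/(-253726) = -4224762*(-1/2059215) - 84*(-695)*(-83)*(-1/253726) = 1408254/686405 - 4845540*(-1/253726) = 1408254/686405 + 2422770/126863 = 1841656769052/87079397515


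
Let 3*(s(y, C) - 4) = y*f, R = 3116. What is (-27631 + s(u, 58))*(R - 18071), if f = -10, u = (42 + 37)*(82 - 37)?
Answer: 590378535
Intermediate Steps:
u = 3555 (u = 79*45 = 3555)
s(y, C) = 4 - 10*y/3 (s(y, C) = 4 + (y*(-10))/3 = 4 + (-10*y)/3 = 4 - 10*y/3)
(-27631 + s(u, 58))*(R - 18071) = (-27631 + (4 - 10/3*3555))*(3116 - 18071) = (-27631 + (4 - 11850))*(-14955) = (-27631 - 11846)*(-14955) = -39477*(-14955) = 590378535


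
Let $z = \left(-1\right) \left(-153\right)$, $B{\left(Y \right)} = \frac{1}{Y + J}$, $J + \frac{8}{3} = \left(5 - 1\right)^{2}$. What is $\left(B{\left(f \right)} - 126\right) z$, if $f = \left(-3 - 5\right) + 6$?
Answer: $- \frac{38529}{2} \approx -19265.0$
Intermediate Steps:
$f = -2$ ($f = -8 + 6 = -2$)
$J = \frac{40}{3}$ ($J = - \frac{8}{3} + \left(5 - 1\right)^{2} = - \frac{8}{3} + 4^{2} = - \frac{8}{3} + 16 = \frac{40}{3} \approx 13.333$)
$B{\left(Y \right)} = \frac{1}{\frac{40}{3} + Y}$ ($B{\left(Y \right)} = \frac{1}{Y + \frac{40}{3}} = \frac{1}{\frac{40}{3} + Y}$)
$z = 153$
$\left(B{\left(f \right)} - 126\right) z = \left(\frac{3}{40 + 3 \left(-2\right)} - 126\right) 153 = \left(\frac{3}{40 - 6} - 126\right) 153 = \left(\frac{3}{34} - 126\right) 153 = \left(- \frac{4281}{34}\right) 153 = - \frac{38529}{2}$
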